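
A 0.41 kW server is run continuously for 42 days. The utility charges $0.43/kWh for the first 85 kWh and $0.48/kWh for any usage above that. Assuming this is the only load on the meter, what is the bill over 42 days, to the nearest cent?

Runtime = 24 h × 42 = 1008 h
Energy = 0.41 kW × 1008 h = 413.28 kWh
Tier 1 (0–85 kWh): 85 × $0.43 = $36.55
Above 85 kWh: 328.28 × $0.48 = $157.5744
Bill = $194.12

$194.12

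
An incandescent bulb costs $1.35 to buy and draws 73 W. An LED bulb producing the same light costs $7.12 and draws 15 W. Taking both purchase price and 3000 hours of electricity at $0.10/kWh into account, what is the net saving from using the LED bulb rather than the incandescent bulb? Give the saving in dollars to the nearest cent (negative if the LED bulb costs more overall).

$11.63

incandescent bulb: $1.35 + (73/1000) kW × 3000 h × $0.10 = $1.35 + $21.9 = $23.25
LED bulb: $7.12 + (15/1000) kW × 3000 h × $0.10 = $7.12 + $4.5 = $11.62
Saving = $23.25 − $11.62 = $11.63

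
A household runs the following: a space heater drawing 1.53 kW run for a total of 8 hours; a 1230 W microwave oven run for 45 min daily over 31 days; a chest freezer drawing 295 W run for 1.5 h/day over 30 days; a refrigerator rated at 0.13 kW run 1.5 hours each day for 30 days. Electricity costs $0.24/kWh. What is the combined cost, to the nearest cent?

space heater: 1.53 kW × 8 h = 12.24 kWh
microwave oven: Runtime = 45 min × 31 = 1395 min = 23.25 h
microwave oven: 1.23 kW × 23.25 h = 28.5975 kWh
chest freezer: Runtime = 1.5 h/day × 30 days = 45 h
chest freezer: 0.295 kW × 45 h = 13.275 kWh
refrigerator: Runtime = 1.5 h/day × 30 days = 45 h
refrigerator: 0.13 kW × 45 h = 5.85 kWh
Total energy = 59.9625 kWh
Cost = 59.9625 × $0.24 = $14.39

$14.39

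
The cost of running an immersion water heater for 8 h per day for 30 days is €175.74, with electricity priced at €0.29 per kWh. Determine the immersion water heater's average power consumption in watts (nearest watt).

2525 W

Energy = €175.74 ÷ €0.29/kWh = 606 kWh
Runtime = 8 h/day × 30 days = 240 h
Power = 606 kWh ÷ 240 h = 2.525 kW = 2525 W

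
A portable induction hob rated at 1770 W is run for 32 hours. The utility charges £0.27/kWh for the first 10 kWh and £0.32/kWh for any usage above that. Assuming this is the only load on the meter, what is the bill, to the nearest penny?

Energy = 1.77 kW × 32 h = 56.64 kWh
Tier 1 (0–10 kWh): 10 × £0.27 = £2.7
Above 10 kWh: 46.64 × £0.32 = £14.9248
Bill = £17.62

£17.62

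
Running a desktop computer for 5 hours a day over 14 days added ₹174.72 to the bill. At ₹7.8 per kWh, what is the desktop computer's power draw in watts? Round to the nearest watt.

320 W

Energy = ₹174.72 ÷ ₹7.8/kWh = 22.4 kWh
Runtime = 5 h/day × 14 days = 70 h
Power = 22.4 kWh ÷ 70 h = 0.32 kW = 320 W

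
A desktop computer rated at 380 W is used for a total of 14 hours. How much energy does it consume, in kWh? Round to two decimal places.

5.32 kWh

Energy = 0.38 kW × 14 h = 5.32 kWh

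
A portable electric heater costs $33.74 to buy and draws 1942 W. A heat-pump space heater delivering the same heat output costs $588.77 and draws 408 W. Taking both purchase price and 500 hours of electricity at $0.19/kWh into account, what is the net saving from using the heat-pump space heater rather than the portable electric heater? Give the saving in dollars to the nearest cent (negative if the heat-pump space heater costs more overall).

-$409.30

portable electric heater: $33.74 + (1942/1000) kW × 500 h × $0.19 = $33.74 + $184.49 = $218.23
heat-pump space heater: $588.77 + (408/1000) kW × 500 h × $0.19 = $588.77 + $38.76 = $627.53
Saving = $218.23 − $627.53 = −$409.3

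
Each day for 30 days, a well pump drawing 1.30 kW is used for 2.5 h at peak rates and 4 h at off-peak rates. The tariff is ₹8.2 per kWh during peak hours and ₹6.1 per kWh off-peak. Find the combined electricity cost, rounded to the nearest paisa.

₹1751.10

Peak energy = 1.3 kW × 2.5 h × 30 = 97.5 kWh
Off-peak energy = 1.3 kW × 4 h × 30 = 156 kWh
Cost = 97.5 × ₹8.2 + 156 × ₹6.1 = ₹799.5 + ₹951.6 = ₹1751.10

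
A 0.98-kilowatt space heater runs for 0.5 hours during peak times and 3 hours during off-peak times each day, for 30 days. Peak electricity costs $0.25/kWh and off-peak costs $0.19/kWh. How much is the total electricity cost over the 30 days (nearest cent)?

$20.43

Peak energy = 0.98 kW × 0.5 h × 30 = 14.7 kWh
Off-peak energy = 0.98 kW × 3 h × 30 = 88.2 kWh
Cost = 14.7 × $0.25 + 88.2 × $0.19 = $3.675 + $16.758 = $20.43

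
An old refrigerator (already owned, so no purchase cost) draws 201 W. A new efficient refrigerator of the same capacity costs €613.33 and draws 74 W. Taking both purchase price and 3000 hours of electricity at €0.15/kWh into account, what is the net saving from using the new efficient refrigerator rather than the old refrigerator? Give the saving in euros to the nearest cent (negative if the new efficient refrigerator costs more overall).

old refrigerator: €0.00 + (201/1000) kW × 3000 h × €0.15 = €0.00 + €90.45 = €90.45
new efficient refrigerator: €613.33 + (74/1000) kW × 3000 h × €0.15 = €613.33 + €33.3 = €646.63
Saving = €90.45 − €646.63 = −€556.18

-€556.18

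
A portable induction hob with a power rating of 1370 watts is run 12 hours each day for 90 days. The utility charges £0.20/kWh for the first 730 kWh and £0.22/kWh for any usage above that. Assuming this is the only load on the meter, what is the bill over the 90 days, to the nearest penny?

£310.91

Runtime = 12 h/day × 90 days = 1080 h
Energy = 1.37 kW × 1080 h = 1479.6 kWh
Tier 1 (0–730 kWh): 730 × £0.20 = £146
Above 730 kWh: 749.6 × £0.22 = £164.912
Bill = £310.91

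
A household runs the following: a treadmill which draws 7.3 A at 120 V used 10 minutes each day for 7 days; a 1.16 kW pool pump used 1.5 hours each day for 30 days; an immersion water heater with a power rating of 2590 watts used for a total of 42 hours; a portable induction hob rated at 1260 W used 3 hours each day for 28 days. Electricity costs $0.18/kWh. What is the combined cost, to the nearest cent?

$48.21

treadmill: Power = 7.3 A × 120 V = 876 W = 0.876 kW
treadmill: Runtime = 10 min × 7 = 70 min = 1.166666… h
treadmill: 0.876 kW × 1.166666… h = 1.022 kWh
pool pump: Runtime = 1.5 h/day × 30 days = 45 h
pool pump: 1.16 kW × 45 h = 52.2 kWh
immersion water heater: 2.59 kW × 42 h = 108.78 kWh
portable induction hob: Runtime = 3 h/day × 28 days = 84 h
portable induction hob: 1.26 kW × 84 h = 105.84 kWh
Total energy = 267.842 kWh
Cost = 267.842 × $0.18 = $48.21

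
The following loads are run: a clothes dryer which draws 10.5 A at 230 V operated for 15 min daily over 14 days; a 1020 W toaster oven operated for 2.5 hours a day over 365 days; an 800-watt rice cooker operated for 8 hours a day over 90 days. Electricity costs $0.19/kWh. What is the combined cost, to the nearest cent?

clothes dryer: Power = 10.5 A × 230 V = 2415 W = 2.415 kW
clothes dryer: Runtime = 15 min × 14 = 210 min = 3.5 h
clothes dryer: 2.415 kW × 3.5 h = 8.4525 kWh
toaster oven: Runtime = 2.5 h/day × 365 days = 912.5 h
toaster oven: 1.02 kW × 912.5 h = 930.75 kWh
rice cooker: Runtime = 8 h/day × 90 days = 720 h
rice cooker: 0.8 kW × 720 h = 576 kWh
Total energy = 1515.2025 kWh
Cost = 1515.2025 × $0.19 = $287.89

$287.89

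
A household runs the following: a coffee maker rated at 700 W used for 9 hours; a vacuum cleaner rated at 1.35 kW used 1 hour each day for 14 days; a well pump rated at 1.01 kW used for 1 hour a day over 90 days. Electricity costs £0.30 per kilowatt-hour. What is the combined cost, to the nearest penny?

coffee maker: 0.7 kW × 9 h = 6.3 kWh
vacuum cleaner: Runtime = 1 h/day × 14 days = 14 h
vacuum cleaner: 1.35 kW × 14 h = 18.9 kWh
well pump: Runtime = 1 h/day × 90 days = 90 h
well pump: 1.01 kW × 90 h = 90.9 kWh
Total energy = 116.1 kWh
Cost = 116.1 × £0.30 = £34.83

£34.83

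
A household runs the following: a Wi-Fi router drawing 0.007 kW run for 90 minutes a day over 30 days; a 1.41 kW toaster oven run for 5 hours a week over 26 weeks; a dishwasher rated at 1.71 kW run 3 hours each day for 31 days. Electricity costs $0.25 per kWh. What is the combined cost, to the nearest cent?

$85.66

Wi-Fi router: Runtime = 90 min × 30 = 2700 min = 45 h
Wi-Fi router: 0.007 kW × 45 h = 0.315 kWh
toaster oven: Runtime = 5 h/week × 26 weeks = 130 h
toaster oven: 1.41 kW × 130 h = 183.3 kWh
dishwasher: Runtime = 3 h/day × 31 days = 93 h
dishwasher: 1.71 kW × 93 h = 159.03 kWh
Total energy = 342.645 kWh
Cost = 342.645 × $0.25 = $85.66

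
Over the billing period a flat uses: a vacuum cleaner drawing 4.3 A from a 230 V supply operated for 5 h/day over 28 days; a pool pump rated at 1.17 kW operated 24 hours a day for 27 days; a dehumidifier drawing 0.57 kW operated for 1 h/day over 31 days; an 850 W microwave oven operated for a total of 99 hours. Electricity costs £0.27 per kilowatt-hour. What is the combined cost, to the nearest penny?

vacuum cleaner: Power = 4.3 A × 230 V = 989 W = 0.989 kW
vacuum cleaner: Runtime = 5 h/day × 28 days = 140 h
vacuum cleaner: 0.989 kW × 140 h = 138.46 kWh
pool pump: Runtime = 24 h × 27 = 648 h
pool pump: 1.17 kW × 648 h = 758.16 kWh
dehumidifier: Runtime = 1 h/day × 31 days = 31 h
dehumidifier: 0.57 kW × 31 h = 17.67 kWh
microwave oven: 0.85 kW × 99 h = 84.15 kWh
Total energy = 998.44 kWh
Cost = 998.44 × £0.27 = £269.58

£269.58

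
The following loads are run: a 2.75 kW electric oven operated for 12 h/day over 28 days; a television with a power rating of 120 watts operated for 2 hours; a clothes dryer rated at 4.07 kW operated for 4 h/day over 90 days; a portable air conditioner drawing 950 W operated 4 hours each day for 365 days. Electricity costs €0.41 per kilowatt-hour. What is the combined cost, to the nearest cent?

€1548.34

electric oven: Runtime = 12 h/day × 28 days = 336 h
electric oven: 2.75 kW × 336 h = 924 kWh
television: 0.12 kW × 2 h = 0.24 kWh
clothes dryer: Runtime = 4 h/day × 90 days = 360 h
clothes dryer: 4.07 kW × 360 h = 1465.2 kWh
portable air conditioner: Runtime = 4 h/day × 365 days = 1460 h
portable air conditioner: 0.95 kW × 1460 h = 1387 kWh
Total energy = 3776.44 kWh
Cost = 3776.44 × €0.41 = €1548.34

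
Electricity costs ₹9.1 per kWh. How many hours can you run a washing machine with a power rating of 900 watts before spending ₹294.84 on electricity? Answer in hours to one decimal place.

Energy available = ₹294.84 ÷ ₹9.1/kWh = 32.4 kWh
Hours = 32.4 kWh ÷ 0.9 kW = 36.0 h

36.0 h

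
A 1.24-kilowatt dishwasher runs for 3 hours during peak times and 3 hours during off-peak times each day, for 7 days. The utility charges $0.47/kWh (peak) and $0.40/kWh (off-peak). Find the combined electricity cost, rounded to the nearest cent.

Peak energy = 1.24 kW × 3 h × 7 = 26.04 kWh
Off-peak energy = 1.24 kW × 3 h × 7 = 26.04 kWh
Cost = 26.04 × $0.47 + 26.04 × $0.40 = $12.2388 + $10.416 = $22.65

$22.65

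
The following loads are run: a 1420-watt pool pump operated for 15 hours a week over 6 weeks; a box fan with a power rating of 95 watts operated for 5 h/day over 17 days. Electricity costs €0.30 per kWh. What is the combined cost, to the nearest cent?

pool pump: Runtime = 15 h/week × 6 weeks = 90 h
pool pump: 1.42 kW × 90 h = 127.8 kWh
box fan: Runtime = 5 h/day × 17 days = 85 h
box fan: 0.095 kW × 85 h = 8.075 kWh
Total energy = 135.875 kWh
Cost = 135.875 × €0.30 = €40.76

€40.76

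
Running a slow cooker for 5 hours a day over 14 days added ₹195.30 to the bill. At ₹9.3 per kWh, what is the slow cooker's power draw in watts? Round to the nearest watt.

Energy = ₹195.30 ÷ ₹9.3/kWh = 21 kWh
Runtime = 5 h/day × 14 days = 70 h
Power = 21 kWh ÷ 70 h = 0.3 kW = 300 W

300 W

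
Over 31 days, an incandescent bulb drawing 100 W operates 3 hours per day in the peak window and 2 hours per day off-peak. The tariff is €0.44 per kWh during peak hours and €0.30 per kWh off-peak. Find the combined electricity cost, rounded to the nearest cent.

Peak energy = 0.1 kW × 3 h × 31 = 9.3 kWh
Off-peak energy = 0.1 kW × 2 h × 31 = 6.2 kWh
Cost = 9.3 × €0.44 + 6.2 × €0.30 = €4.092 + €1.86 = €5.95

€5.95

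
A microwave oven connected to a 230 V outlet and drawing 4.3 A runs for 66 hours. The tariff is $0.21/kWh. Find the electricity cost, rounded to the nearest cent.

Power = 4.3 A × 230 V = 989 W = 0.989 kW
Energy = 0.989 kW × 66 h = 65.274 kWh
Cost = 65.274 kWh × $0.21/kWh = $13.71

$13.71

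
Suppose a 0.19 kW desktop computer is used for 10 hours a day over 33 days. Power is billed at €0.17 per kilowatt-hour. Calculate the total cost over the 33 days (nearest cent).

Runtime = 10 h/day × 33 days = 330 h
Energy = 0.19 kW × 330 h = 62.7 kWh
Cost = 62.7 kWh × €0.17/kWh = €10.66

€10.66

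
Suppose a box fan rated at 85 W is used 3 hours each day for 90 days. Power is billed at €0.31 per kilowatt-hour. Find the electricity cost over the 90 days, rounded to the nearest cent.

Runtime = 3 h/day × 90 days = 270 h
Energy = 0.085 kW × 270 h = 22.95 kWh
Cost = 22.95 kWh × €0.31/kWh = €7.11

€7.11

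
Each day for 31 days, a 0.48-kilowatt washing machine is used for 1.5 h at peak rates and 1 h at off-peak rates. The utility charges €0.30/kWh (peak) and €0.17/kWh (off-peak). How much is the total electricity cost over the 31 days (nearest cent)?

€9.23

Peak energy = 0.48 kW × 1.5 h × 31 = 22.32 kWh
Off-peak energy = 0.48 kW × 1 h × 31 = 14.88 kWh
Cost = 22.32 × €0.30 + 14.88 × €0.17 = €6.696 + €2.5296 = €9.23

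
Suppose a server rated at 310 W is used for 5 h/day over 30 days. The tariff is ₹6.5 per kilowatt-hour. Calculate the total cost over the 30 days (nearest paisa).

₹302.25

Runtime = 5 h/day × 30 days = 150 h
Energy = 0.31 kW × 150 h = 46.5 kWh
Cost = 46.5 kWh × ₹6.5/kWh = ₹302.25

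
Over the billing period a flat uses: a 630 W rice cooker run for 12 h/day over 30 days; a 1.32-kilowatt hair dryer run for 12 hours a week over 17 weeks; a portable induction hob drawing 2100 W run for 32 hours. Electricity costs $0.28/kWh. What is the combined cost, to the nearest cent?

$157.72

rice cooker: Runtime = 12 h/day × 30 days = 360 h
rice cooker: 0.63 kW × 360 h = 226.8 kWh
hair dryer: Runtime = 12 h/week × 17 weeks = 204 h
hair dryer: 1.32 kW × 204 h = 269.28 kWh
portable induction hob: 2.1 kW × 32 h = 67.2 kWh
Total energy = 563.28 kWh
Cost = 563.28 × $0.28 = $157.72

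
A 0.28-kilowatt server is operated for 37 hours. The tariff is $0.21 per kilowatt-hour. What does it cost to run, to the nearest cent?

Energy = 0.28 kW × 37 h = 10.36 kWh
Cost = 10.36 kWh × $0.21/kWh = $2.18

$2.18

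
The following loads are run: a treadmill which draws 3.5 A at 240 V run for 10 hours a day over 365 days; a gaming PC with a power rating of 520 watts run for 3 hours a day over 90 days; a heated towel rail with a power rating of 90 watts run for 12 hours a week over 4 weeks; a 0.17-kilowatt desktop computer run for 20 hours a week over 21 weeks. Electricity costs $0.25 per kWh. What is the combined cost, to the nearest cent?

$820.53

treadmill: Power = 3.5 A × 240 V = 840 W = 0.84 kW
treadmill: Runtime = 10 h/day × 365 days = 3650 h
treadmill: 0.84 kW × 3650 h = 3066 kWh
gaming PC: Runtime = 3 h/day × 90 days = 270 h
gaming PC: 0.52 kW × 270 h = 140.4 kWh
heated towel rail: Runtime = 12 h/week × 4 weeks = 48 h
heated towel rail: 0.09 kW × 48 h = 4.32 kWh
desktop computer: Runtime = 20 h/week × 21 weeks = 420 h
desktop computer: 0.17 kW × 420 h = 71.4 kWh
Total energy = 3282.12 kWh
Cost = 3282.12 × $0.25 = $820.53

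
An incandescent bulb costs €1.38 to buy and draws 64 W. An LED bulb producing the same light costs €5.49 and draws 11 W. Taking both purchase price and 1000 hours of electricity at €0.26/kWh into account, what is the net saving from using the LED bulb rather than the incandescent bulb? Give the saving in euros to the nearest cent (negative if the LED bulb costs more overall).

€9.67

incandescent bulb: €1.38 + (64/1000) kW × 1000 h × €0.26 = €1.38 + €16.64 = €18.02
LED bulb: €5.49 + (11/1000) kW × 1000 h × €0.26 = €5.49 + €2.86 = €8.35
Saving = €18.02 − €8.35 = €9.67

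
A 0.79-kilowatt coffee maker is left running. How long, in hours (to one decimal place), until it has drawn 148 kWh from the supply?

187.3 h

Hours = 148 kWh ÷ 0.79 kW = 187.3 h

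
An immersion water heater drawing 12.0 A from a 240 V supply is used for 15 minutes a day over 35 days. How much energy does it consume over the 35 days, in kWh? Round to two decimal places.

Power = 12.0 A × 240 V = 2880 W = 2.88 kW
Runtime = 15 min × 35 = 525 min = 8.75 h
Energy = 2.88 kW × 8.75 h = 25.2 kWh

25.20 kWh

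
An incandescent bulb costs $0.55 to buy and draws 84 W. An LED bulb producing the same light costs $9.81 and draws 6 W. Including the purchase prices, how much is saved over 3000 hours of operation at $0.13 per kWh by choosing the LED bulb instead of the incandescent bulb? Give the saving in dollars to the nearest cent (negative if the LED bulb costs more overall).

$21.16

incandescent bulb: $0.55 + (84/1000) kW × 3000 h × $0.13 = $0.55 + $32.76 = $33.31
LED bulb: $9.81 + (6/1000) kW × 3000 h × $0.13 = $9.81 + $2.34 = $12.15
Saving = $33.31 − $12.15 = $21.16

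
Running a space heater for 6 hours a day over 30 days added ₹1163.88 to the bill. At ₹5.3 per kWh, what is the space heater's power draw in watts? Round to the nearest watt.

1220 W

Energy = ₹1163.88 ÷ ₹5.3/kWh = 219.6 kWh
Runtime = 6 h/day × 30 days = 180 h
Power = 219.6 kWh ÷ 180 h = 1.22 kW = 1220 W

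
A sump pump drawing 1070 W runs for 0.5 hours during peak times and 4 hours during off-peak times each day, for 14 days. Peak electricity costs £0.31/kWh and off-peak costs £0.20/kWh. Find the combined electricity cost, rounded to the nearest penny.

Peak energy = 1.07 kW × 0.5 h × 14 = 7.49 kWh
Off-peak energy = 1.07 kW × 4 h × 14 = 59.92 kWh
Cost = 7.49 × £0.31 + 59.92 × £0.20 = £2.3219 + £11.984 = £14.31

£14.31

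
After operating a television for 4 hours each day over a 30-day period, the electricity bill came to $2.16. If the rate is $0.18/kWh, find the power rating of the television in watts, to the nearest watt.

Energy = $2.16 ÷ $0.18/kWh = 12 kWh
Runtime = 4 h/day × 30 days = 120 h
Power = 12 kWh ÷ 120 h = 0.1 kW = 100 W

100 W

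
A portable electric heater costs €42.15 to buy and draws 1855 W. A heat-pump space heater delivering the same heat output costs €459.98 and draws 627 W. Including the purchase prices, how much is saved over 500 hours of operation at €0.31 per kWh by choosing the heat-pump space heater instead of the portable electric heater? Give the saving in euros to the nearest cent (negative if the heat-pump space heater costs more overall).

portable electric heater: €42.15 + (1855/1000) kW × 500 h × €0.31 = €42.15 + €287.525 = €329.675
heat-pump space heater: €459.98 + (627/1000) kW × 500 h × €0.31 = €459.98 + €97.185 = €557.165
Saving = €329.675 − €557.165 = −€227.49

-€227.49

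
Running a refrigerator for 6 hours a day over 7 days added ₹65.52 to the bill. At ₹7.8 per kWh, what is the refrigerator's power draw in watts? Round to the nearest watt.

Energy = ₹65.52 ÷ ₹7.8/kWh = 8.4 kWh
Runtime = 6 h/day × 7 days = 42 h
Power = 8.4 kWh ÷ 42 h = 0.2 kW = 200 W

200 W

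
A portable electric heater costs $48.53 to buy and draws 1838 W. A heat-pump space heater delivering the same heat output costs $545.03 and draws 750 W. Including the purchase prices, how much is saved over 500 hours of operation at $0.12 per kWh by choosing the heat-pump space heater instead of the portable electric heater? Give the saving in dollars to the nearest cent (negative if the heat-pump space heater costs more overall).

-$431.22

portable electric heater: $48.53 + (1838/1000) kW × 500 h × $0.12 = $48.53 + $110.28 = $158.81
heat-pump space heater: $545.03 + (750/1000) kW × 500 h × $0.12 = $545.03 + $45 = $590.03
Saving = $158.81 − $590.03 = −$431.22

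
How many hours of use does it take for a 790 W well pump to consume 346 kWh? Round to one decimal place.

438.0 h

Hours = 346 kWh ÷ 0.79 kW = 438.0 h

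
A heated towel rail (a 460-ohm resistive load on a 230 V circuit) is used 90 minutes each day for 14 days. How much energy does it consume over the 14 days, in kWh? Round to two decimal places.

Power = V²/R = 230²/460 = 115 W = 0.115 kW
Runtime = 90 min × 14 = 1260 min = 21 h
Energy = 0.115 kW × 21 h = 2.415 kWh ≈ 2.42 kWh

2.42 kWh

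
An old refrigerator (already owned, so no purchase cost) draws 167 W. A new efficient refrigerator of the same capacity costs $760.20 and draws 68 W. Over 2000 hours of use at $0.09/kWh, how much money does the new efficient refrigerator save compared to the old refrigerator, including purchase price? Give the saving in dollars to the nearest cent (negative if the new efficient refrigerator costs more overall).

-$742.38

old refrigerator: $0.00 + (167/1000) kW × 2000 h × $0.09 = $0.00 + $30.06 = $30.06
new efficient refrigerator: $760.20 + (68/1000) kW × 2000 h × $0.09 = $760.20 + $12.24 = $772.44
Saving = $30.06 − $772.44 = −$742.38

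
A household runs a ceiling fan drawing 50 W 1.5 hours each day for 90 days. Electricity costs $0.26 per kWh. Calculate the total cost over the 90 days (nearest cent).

Runtime = 1.5 h/day × 90 days = 135 h
Energy = 0.05 kW × 135 h = 6.75 kWh
Cost = 6.75 kWh × $0.26/kWh = $1.76

$1.76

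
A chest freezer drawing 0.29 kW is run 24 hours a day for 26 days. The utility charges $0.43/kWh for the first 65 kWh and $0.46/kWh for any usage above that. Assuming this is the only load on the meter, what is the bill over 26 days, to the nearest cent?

Runtime = 24 h × 26 = 624 h
Energy = 0.29 kW × 624 h = 180.96 kWh
Tier 1 (0–65 kWh): 65 × $0.43 = $27.95
Above 65 kWh: 115.96 × $0.46 = $53.3416
Bill = $81.29

$81.29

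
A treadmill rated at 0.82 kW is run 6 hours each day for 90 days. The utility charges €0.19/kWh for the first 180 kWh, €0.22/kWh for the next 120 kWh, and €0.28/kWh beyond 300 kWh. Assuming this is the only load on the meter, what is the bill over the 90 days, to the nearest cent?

€100.58

Runtime = 6 h/day × 90 days = 540 h
Energy = 0.82 kW × 540 h = 442.8 kWh
Tier 1 (0–180 kWh): 180 × €0.19 = €34.2
Tier 2 (180–300 kWh): 120 × €0.22 = €26.4
Above 300 kWh: 142.8 × €0.28 = €39.984
Bill = €100.58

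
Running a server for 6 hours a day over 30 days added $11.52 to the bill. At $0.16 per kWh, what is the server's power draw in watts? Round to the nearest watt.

400 W

Energy = $11.52 ÷ $0.16/kWh = 72 kWh
Runtime = 6 h/day × 30 days = 180 h
Power = 72 kWh ÷ 180 h = 0.4 kW = 400 W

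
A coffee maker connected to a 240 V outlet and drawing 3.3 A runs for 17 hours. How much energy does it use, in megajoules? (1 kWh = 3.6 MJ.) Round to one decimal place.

48.5 MJ

Power = 3.3 A × 240 V = 792 W = 0.792 kW
Energy = 0.792 kW × 17 h = 13.464 kWh
= 13.464 × 3.6 MJ = 48.5 MJ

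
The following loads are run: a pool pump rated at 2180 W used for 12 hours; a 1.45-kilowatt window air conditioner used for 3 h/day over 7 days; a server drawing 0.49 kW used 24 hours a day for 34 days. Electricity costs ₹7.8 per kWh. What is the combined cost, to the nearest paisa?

pool pump: 2.18 kW × 12 h = 26.16 kWh
window air conditioner: Runtime = 3 h/day × 7 days = 21 h
window air conditioner: 1.45 kW × 21 h = 30.45 kWh
server: Runtime = 24 h × 34 = 816 h
server: 0.49 kW × 816 h = 399.84 kWh
Total energy = 456.45 kWh
Cost = 456.45 × ₹7.8 = ₹3560.31

₹3560.31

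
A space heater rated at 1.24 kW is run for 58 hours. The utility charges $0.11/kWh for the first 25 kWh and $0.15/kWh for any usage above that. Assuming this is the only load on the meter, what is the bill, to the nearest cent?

Energy = 1.24 kW × 58 h = 71.92 kWh
Tier 1 (0–25 kWh): 25 × $0.11 = $2.75
Above 25 kWh: 46.92 × $0.15 = $7.038
Bill = $9.79

$9.79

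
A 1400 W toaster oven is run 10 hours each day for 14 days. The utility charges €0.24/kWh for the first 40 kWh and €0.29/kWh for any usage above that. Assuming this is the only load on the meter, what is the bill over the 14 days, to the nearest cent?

Runtime = 10 h/day × 14 days = 140 h
Energy = 1.4 kW × 140 h = 196 kWh
Tier 1 (0–40 kWh): 40 × €0.24 = €9.6
Above 40 kWh: 156 × €0.29 = €45.24
Bill = €54.84

€54.84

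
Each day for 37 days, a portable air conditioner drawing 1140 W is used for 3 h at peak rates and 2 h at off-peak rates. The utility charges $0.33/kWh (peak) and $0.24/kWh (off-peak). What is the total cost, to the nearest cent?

Peak energy = 1.14 kW × 3 h × 37 = 126.54 kWh
Off-peak energy = 1.14 kW × 2 h × 37 = 84.36 kWh
Cost = 126.54 × $0.33 + 84.36 × $0.24 = $41.7582 + $20.2464 = $62.00

$62.00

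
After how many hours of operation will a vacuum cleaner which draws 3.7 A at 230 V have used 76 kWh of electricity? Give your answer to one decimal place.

89.3 h

Power = 3.7 A × 230 V = 851 W = 0.851 kW
Hours = 76 kWh ÷ 0.851 kW = 89.3 h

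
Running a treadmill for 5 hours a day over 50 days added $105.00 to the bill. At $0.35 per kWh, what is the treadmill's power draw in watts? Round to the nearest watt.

1200 W

Energy = $105.00 ÷ $0.35/kWh = 300 kWh
Runtime = 5 h/day × 50 days = 250 h
Power = 300 kWh ÷ 250 h = 1.2 kW = 1200 W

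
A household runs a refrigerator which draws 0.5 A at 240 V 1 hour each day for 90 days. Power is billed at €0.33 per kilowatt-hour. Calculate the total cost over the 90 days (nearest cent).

€3.56

Power = 0.5 A × 240 V = 120 W = 0.12 kW
Runtime = 1 h/day × 90 days = 90 h
Energy = 0.12 kW × 90 h = 10.8 kWh
Cost = 10.8 kWh × €0.33/kWh = €3.56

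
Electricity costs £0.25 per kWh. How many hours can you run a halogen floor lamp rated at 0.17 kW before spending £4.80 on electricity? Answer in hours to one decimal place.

Energy available = £4.80 ÷ £0.25/kWh = 19.2 kWh
Hours = 19.2 kWh ÷ 0.17 kW = 112.9 h

112.9 h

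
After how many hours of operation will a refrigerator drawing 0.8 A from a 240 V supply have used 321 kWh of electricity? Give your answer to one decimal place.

Power = 0.8 A × 240 V = 192 W = 0.192 kW
Hours = 321 kWh ÷ 0.192 kW = 1671.9 h

1671.9 h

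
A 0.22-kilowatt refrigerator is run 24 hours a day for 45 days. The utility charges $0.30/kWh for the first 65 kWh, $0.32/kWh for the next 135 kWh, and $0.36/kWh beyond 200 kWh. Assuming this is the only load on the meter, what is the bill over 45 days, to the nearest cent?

Runtime = 24 h × 45 = 1080 h
Energy = 0.22 kW × 1080 h = 237.6 kWh
Tier 1 (0–65 kWh): 65 × $0.30 = $19.5
Tier 2 (65–200 kWh): 135 × $0.32 = $43.2
Above 200 kWh: 37.6 × $0.36 = $13.536
Bill = $76.24

$76.24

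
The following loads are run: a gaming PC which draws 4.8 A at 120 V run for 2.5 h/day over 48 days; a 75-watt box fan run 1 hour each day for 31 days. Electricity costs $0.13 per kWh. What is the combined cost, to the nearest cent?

$9.29

gaming PC: Power = 4.8 A × 120 V = 576 W = 0.576 kW
gaming PC: Runtime = 2.5 h/day × 48 days = 120 h
gaming PC: 0.576 kW × 120 h = 69.12 kWh
box fan: Runtime = 1 h/day × 31 days = 31 h
box fan: 0.075 kW × 31 h = 2.325 kWh
Total energy = 71.445 kWh
Cost = 71.445 × $0.13 = $9.29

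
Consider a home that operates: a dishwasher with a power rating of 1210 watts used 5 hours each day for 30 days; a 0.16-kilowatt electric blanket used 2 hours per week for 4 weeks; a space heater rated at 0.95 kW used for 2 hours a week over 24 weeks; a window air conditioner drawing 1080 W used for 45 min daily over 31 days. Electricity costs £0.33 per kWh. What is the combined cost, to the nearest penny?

£83.65

dishwasher: Runtime = 5 h/day × 30 days = 150 h
dishwasher: 1.21 kW × 150 h = 181.5 kWh
electric blanket: Runtime = 2 h/week × 4 weeks = 8 h
electric blanket: 0.16 kW × 8 h = 1.28 kWh
space heater: Runtime = 2 h/week × 24 weeks = 48 h
space heater: 0.95 kW × 48 h = 45.6 kWh
window air conditioner: Runtime = 45 min × 31 = 1395 min = 23.25 h
window air conditioner: 1.08 kW × 23.25 h = 25.11 kWh
Total energy = 253.49 kWh
Cost = 253.49 × £0.33 = £83.65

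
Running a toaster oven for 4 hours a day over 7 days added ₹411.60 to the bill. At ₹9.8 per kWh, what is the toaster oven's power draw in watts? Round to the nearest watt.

1500 W

Energy = ₹411.60 ÷ ₹9.8/kWh = 42 kWh
Runtime = 4 h/day × 7 days = 28 h
Power = 42 kWh ÷ 28 h = 1.5 kW = 1500 W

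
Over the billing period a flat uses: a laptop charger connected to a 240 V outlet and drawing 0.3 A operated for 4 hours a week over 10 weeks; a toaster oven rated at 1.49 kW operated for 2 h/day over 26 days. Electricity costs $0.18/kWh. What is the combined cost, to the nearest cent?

laptop charger: Power = 0.3 A × 240 V = 72 W = 0.072 kW
laptop charger: Runtime = 4 h/week × 10 weeks = 40 h
laptop charger: 0.072 kW × 40 h = 2.88 kWh
toaster oven: Runtime = 2 h/day × 26 days = 52 h
toaster oven: 1.49 kW × 52 h = 77.48 kWh
Total energy = 80.36 kWh
Cost = 80.36 × $0.18 = $14.46

$14.46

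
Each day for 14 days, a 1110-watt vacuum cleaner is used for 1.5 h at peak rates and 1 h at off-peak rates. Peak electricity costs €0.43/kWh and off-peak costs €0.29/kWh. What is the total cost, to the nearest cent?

Peak energy = 1.11 kW × 1.5 h × 14 = 23.31 kWh
Off-peak energy = 1.11 kW × 1 h × 14 = 15.54 kWh
Cost = 23.31 × €0.43 + 15.54 × €0.29 = €10.0233 + €4.5066 = €14.53

€14.53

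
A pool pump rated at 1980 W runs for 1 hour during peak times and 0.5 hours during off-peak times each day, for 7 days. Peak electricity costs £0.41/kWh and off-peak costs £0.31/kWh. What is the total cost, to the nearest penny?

£7.83

Peak energy = 1.98 kW × 1 h × 7 = 13.86 kWh
Off-peak energy = 1.98 kW × 0.5 h × 7 = 6.93 kWh
Cost = 13.86 × £0.41 + 6.93 × £0.31 = £5.6826 + £2.1483 = £7.83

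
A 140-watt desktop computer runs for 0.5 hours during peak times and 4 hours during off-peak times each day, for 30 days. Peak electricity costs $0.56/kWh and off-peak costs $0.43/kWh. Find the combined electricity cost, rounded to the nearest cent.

Peak energy = 0.14 kW × 0.5 h × 30 = 2.1 kWh
Off-peak energy = 0.14 kW × 4 h × 30 = 16.8 kWh
Cost = 2.1 × $0.56 + 16.8 × $0.43 = $1.176 + $7.224 = $8.40

$8.40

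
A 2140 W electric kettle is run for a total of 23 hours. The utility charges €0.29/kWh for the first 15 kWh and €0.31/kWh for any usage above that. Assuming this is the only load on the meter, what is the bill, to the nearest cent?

Energy = 2.14 kW × 23 h = 49.22 kWh
Tier 1 (0–15 kWh): 15 × €0.29 = €4.35
Above 15 kWh: 34.22 × €0.31 = €10.6082
Bill = €14.96

€14.96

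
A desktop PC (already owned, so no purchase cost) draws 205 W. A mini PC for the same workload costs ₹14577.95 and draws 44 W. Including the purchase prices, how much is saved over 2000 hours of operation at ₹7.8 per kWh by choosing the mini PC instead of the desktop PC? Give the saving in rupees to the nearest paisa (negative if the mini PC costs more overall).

desktop PC: ₹0.00 + (205/1000) kW × 2000 h × ₹7.8 = ₹0.00 + ₹3198 = ₹3198
mini PC: ₹14577.95 + (44/1000) kW × 2000 h × ₹7.8 = ₹14577.95 + ₹686.4 = ₹15264.35
Saving = ₹3198 − ₹15264.35 = −₹12066.35

-₹12066.35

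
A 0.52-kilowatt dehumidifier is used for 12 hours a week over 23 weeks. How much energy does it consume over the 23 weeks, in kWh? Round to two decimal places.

143.52 kWh

Runtime = 12 h/week × 23 weeks = 276 h
Energy = 0.52 kW × 276 h = 143.52 kWh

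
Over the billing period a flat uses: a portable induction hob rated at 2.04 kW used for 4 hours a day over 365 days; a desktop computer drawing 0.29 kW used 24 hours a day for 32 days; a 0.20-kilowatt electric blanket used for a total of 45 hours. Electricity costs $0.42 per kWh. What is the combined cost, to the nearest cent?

portable induction hob: Runtime = 4 h/day × 365 days = 1460 h
portable induction hob: 2.04 kW × 1460 h = 2978.4 kWh
desktop computer: Runtime = 24 h × 32 = 768 h
desktop computer: 0.29 kW × 768 h = 222.72 kWh
electric blanket: 0.2 kW × 45 h = 9 kWh
Total energy = 3210.12 kWh
Cost = 3210.12 × $0.42 = $1348.25

$1348.25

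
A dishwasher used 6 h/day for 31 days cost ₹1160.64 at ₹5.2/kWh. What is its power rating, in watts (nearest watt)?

Energy = ₹1160.64 ÷ ₹5.2/kWh = 223.2 kWh
Runtime = 6 h/day × 31 days = 186 h
Power = 223.2 kWh ÷ 186 h = 1.2 kW = 1200 W

1200 W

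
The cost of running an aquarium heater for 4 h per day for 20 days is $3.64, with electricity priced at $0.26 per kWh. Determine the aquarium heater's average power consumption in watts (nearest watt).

Energy = $3.64 ÷ $0.26/kWh = 14 kWh
Runtime = 4 h/day × 20 days = 80 h
Power = 14 kWh ÷ 80 h = 0.175 kW = 175 W

175 W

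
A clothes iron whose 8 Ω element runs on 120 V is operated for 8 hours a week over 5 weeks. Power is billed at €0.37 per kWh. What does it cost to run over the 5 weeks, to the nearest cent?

€26.64

Power = V²/R = 120²/8 = 1800 W = 1.8 kW
Runtime = 8 h/week × 5 weeks = 40 h
Energy = 1.8 kW × 40 h = 72 kWh
Cost = 72 kWh × €0.37/kWh = €26.64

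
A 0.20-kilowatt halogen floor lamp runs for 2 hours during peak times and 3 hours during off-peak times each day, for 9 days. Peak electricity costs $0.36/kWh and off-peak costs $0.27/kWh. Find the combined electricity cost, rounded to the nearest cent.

Peak energy = 0.2 kW × 2 h × 9 = 3.6 kWh
Off-peak energy = 0.2 kW × 3 h × 9 = 5.4 kWh
Cost = 3.6 × $0.36 + 5.4 × $0.27 = $1.296 + $1.458 = $2.75

$2.75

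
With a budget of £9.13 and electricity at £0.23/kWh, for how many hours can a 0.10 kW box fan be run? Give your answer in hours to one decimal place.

Energy available = £9.13 ÷ £0.23/kWh = 39.6957 kWh
Hours = 39.6957 kWh ÷ 0.1 kW = 397.0 h

397.0 h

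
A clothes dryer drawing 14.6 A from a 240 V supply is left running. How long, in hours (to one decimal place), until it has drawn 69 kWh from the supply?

Power = 14.6 A × 240 V = 3504 W = 3.504 kW
Hours = 69 kWh ÷ 3.504 kW = 19.7 h

19.7 h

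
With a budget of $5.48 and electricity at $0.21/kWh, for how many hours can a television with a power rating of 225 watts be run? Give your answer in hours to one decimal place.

Energy available = $5.48 ÷ $0.21/kWh = 26.0952 kWh
Hours = 26.0952 kWh ÷ 0.225 kW = 116.0 h

116.0 h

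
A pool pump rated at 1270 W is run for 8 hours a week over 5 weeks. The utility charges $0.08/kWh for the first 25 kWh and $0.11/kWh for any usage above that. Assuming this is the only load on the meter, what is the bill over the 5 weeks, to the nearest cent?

$4.84

Runtime = 8 h/week × 5 weeks = 40 h
Energy = 1.27 kW × 40 h = 50.8 kWh
Tier 1 (0–25 kWh): 25 × $0.08 = $2
Above 25 kWh: 25.8 × $0.11 = $2.838
Bill = $4.84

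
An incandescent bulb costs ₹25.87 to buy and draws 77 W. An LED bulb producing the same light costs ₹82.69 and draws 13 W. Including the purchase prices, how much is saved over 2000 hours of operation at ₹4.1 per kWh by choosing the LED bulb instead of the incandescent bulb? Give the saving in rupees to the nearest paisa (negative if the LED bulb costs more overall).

₹467.98

incandescent bulb: ₹25.87 + (77/1000) kW × 2000 h × ₹4.1 = ₹25.87 + ₹631.4 = ₹657.27
LED bulb: ₹82.69 + (13/1000) kW × 2000 h × ₹4.1 = ₹82.69 + ₹106.6 = ₹189.29
Saving = ₹657.27 − ₹189.29 = ₹467.98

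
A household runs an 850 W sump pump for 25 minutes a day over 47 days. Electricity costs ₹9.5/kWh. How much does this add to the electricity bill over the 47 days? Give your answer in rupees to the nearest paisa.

₹158.14

Runtime = 25 min × 47 = 1175 min = 19.583333… h
Energy = 0.85 kW × 19.583333… h = 16.645833… kWh
Cost = 16.645833… kWh × ₹9.5/kWh = ₹158.14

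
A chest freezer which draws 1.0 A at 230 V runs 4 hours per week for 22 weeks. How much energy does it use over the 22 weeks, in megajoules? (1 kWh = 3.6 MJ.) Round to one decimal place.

Power = 1.0 A × 230 V = 230 W = 0.23 kW
Runtime = 4 h/week × 22 weeks = 88 h
Energy = 0.23 kW × 88 h = 20.24 kWh
= 20.24 × 3.6 MJ = 72.9 MJ

72.9 MJ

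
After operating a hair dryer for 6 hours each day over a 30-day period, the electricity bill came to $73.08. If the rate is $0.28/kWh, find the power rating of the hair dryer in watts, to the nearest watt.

1450 W

Energy = $73.08 ÷ $0.28/kWh = 261 kWh
Runtime = 6 h/day × 30 days = 180 h
Power = 261 kWh ÷ 180 h = 1.45 kW = 1450 W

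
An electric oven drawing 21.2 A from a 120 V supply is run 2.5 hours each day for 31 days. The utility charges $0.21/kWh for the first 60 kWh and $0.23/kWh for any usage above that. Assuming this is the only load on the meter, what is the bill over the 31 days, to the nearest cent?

Power = 21.2 A × 120 V = 2544 W = 2.544 kW
Runtime = 2.5 h/day × 31 days = 77.5 h
Energy = 2.544 kW × 77.5 h = 197.16 kWh
Tier 1 (0–60 kWh): 60 × $0.21 = $12.6
Above 60 kWh: 137.16 × $0.23 = $31.5468
Bill = $44.15

$44.15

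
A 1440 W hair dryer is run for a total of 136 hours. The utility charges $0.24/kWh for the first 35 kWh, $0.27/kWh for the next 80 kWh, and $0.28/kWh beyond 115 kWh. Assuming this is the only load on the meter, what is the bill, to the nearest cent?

$52.64

Energy = 1.44 kW × 136 h = 195.84 kWh
Tier 1 (0–35 kWh): 35 × $0.24 = $8.4
Tier 2 (35–115 kWh): 80 × $0.27 = $21.6
Above 115 kWh: 80.84 × $0.28 = $22.6352
Bill = $52.64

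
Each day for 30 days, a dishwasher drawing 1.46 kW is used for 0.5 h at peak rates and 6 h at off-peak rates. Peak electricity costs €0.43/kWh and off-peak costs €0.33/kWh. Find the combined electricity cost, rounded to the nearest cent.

€96.14

Peak energy = 1.46 kW × 0.5 h × 30 = 21.9 kWh
Off-peak energy = 1.46 kW × 6 h × 30 = 262.8 kWh
Cost = 21.9 × €0.43 + 262.8 × €0.33 = €9.417 + €86.724 = €96.14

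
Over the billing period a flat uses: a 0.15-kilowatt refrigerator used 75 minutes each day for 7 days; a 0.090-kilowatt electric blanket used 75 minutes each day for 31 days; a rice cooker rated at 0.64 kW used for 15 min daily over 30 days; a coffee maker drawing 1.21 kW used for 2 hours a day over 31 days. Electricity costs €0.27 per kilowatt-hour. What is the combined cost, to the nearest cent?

refrigerator: Runtime = 75 min × 7 = 525 min = 8.75 h
refrigerator: 0.15 kW × 8.75 h = 1.3125 kWh
electric blanket: Runtime = 75 min × 31 = 2325 min = 38.75 h
electric blanket: 0.09 kW × 38.75 h = 3.4875 kWh
rice cooker: Runtime = 15 min × 30 = 450 min = 7.5 h
rice cooker: 0.64 kW × 7.5 h = 4.8 kWh
coffee maker: Runtime = 2 h/day × 31 days = 62 h
coffee maker: 1.21 kW × 62 h = 75.02 kWh
Total energy = 84.62 kWh
Cost = 84.62 × €0.27 = €22.85

€22.85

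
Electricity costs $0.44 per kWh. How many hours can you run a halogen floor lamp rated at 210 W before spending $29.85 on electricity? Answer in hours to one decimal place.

323.1 h

Energy available = $29.85 ÷ $0.44/kWh = 67.8409 kWh
Hours = 67.8409 kWh ÷ 0.21 kW = 323.1 h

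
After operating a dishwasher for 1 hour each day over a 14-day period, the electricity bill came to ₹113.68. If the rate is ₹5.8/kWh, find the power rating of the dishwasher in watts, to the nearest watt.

Energy = ₹113.68 ÷ ₹5.8/kWh = 19.6 kWh
Runtime = 1 h/day × 14 days = 14 h
Power = 19.6 kWh ÷ 14 h = 1.4 kW = 1400 W

1400 W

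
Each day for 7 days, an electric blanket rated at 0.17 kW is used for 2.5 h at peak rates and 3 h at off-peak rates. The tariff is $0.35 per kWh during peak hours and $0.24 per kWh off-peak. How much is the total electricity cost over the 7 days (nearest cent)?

$1.90

Peak energy = 0.17 kW × 2.5 h × 7 = 2.975 kWh
Off-peak energy = 0.17 kW × 3 h × 7 = 3.57 kWh
Cost = 2.975 × $0.35 + 3.57 × $0.24 = $1.04125 + $0.8568 = $1.90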